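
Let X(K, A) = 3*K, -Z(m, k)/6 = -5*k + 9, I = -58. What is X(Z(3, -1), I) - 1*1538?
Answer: -1790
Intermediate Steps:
Z(m, k) = -54 + 30*k (Z(m, k) = -6*(-5*k + 9) = -6*(9 - 5*k) = -54 + 30*k)
X(Z(3, -1), I) - 1*1538 = 3*(-54 + 30*(-1)) - 1*1538 = 3*(-54 - 30) - 1538 = 3*(-84) - 1538 = -252 - 1538 = -1790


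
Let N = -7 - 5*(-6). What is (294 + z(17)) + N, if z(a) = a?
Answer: 334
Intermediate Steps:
N = 23 (N = -7 + 30 = 23)
(294 + z(17)) + N = (294 + 17) + 23 = 311 + 23 = 334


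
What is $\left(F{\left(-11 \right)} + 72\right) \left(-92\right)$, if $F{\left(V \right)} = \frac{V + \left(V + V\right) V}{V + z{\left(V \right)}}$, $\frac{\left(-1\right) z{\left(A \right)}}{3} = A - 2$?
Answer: $-7383$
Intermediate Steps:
$z{\left(A \right)} = 6 - 3 A$ ($z{\left(A \right)} = - 3 \left(A - 2\right) = - 3 \left(-2 + A\right) = 6 - 3 A$)
$F{\left(V \right)} = \frac{V + 2 V^{2}}{6 - 2 V}$ ($F{\left(V \right)} = \frac{V + \left(V + V\right) V}{V - \left(-6 + 3 V\right)} = \frac{V + 2 V V}{6 - 2 V} = \frac{V + 2 V^{2}}{6 - 2 V}$)
$\left(F{\left(-11 \right)} + 72\right) \left(-92\right) = \left(\left(-1\right) \left(-11\right) \frac{1}{-6 + 2 \left(-11\right)} \left(1 + 2 \left(-11\right)\right) + 72\right) \left(-92\right) = \left(\left(-1\right) \left(-11\right) \frac{1}{-6 - 22} \left(1 - 22\right) + 72\right) \left(-92\right) = \left(\left(-1\right) \left(-11\right) \frac{1}{-28} \left(-21\right) + 72\right) \left(-92\right) = \left(\left(-1\right) \left(-11\right) \left(- \frac{1}{28}\right) \left(-21\right) + 72\right) \left(-92\right) = \left(\frac{33}{4} + 72\right) \left(-92\right) = \frac{321}{4} \left(-92\right) = -7383$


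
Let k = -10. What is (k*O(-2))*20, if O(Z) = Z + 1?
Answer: 200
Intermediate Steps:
O(Z) = 1 + Z
(k*O(-2))*20 = -10*(1 - 2)*20 = -10*(-1)*20 = 10*20 = 200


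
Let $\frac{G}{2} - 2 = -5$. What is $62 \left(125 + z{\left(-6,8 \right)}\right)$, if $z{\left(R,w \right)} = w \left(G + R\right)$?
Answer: $1798$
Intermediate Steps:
$G = -6$ ($G = 4 + 2 \left(-5\right) = 4 - 10 = -6$)
$z{\left(R,w \right)} = w \left(-6 + R\right)$
$62 \left(125 + z{\left(-6,8 \right)}\right) = 62 \left(125 + 8 \left(-6 - 6\right)\right) = 62 \left(125 + 8 \left(-12\right)\right) = 62 \left(125 - 96\right) = 62 \cdot 29 = 1798$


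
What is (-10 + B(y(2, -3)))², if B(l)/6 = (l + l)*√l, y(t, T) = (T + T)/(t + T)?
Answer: 31204 - 1440*√6 ≈ 27677.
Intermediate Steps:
y(t, T) = 2*T/(T + t) (y(t, T) = (2*T)/(T + t) = 2*T/(T + t))
B(l) = 12*l^(3/2) (B(l) = 6*((l + l)*√l) = 6*((2*l)*√l) = 6*(2*l^(3/2)) = 12*l^(3/2))
(-10 + B(y(2, -3)))² = (-10 + 12*(2*(-3)/(-3 + 2))^(3/2))² = (-10 + 12*(2*(-3)/(-1))^(3/2))² = (-10 + 12*(2*(-3)*(-1))^(3/2))² = (-10 + 12*6^(3/2))² = (-10 + 12*(6*√6))² = (-10 + 72*√6)²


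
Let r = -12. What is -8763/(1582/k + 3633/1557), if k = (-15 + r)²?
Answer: -6388227/3283 ≈ -1945.8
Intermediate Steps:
k = 729 (k = (-15 - 12)² = (-27)² = 729)
-8763/(1582/k + 3633/1557) = -8763/(1582/729 + 3633/1557) = -8763/(1582*(1/729) + 3633*(1/1557)) = -8763/(1582/729 + 7/3) = -8763/3283/729 = -8763*729/3283 = -6388227/3283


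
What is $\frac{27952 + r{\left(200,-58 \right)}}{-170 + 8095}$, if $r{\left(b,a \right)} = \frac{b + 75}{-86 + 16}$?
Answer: $\frac{391273}{110950} \approx 3.5266$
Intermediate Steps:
$r{\left(b,a \right)} = - \frac{15}{14} - \frac{b}{70}$ ($r{\left(b,a \right)} = \frac{75 + b}{-70} = \left(75 + b\right) \left(- \frac{1}{70}\right) = - \frac{15}{14} - \frac{b}{70}$)
$\frac{27952 + r{\left(200,-58 \right)}}{-170 + 8095} = \frac{27952 - \frac{55}{14}}{-170 + 8095} = \frac{27952 - \frac{55}{14}}{7925} = \left(27952 - \frac{55}{14}\right) \frac{1}{7925} = \frac{391273}{14} \cdot \frac{1}{7925} = \frac{391273}{110950}$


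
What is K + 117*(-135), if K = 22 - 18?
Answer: -15791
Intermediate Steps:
K = 4
K + 117*(-135) = 4 + 117*(-135) = 4 - 15795 = -15791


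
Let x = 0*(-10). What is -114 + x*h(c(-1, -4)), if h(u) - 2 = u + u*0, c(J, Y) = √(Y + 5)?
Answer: -114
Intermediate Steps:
x = 0
c(J, Y) = √(5 + Y)
h(u) = 2 + u (h(u) = 2 + (u + u*0) = 2 + (u + 0) = 2 + u)
-114 + x*h(c(-1, -4)) = -114 + 0*(2 + √(5 - 4)) = -114 + 0*(2 + √1) = -114 + 0*(2 + 1) = -114 + 0*3 = -114 + 0 = -114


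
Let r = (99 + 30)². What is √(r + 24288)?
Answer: √40929 ≈ 202.31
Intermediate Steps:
r = 16641 (r = 129² = 16641)
√(r + 24288) = √(16641 + 24288) = √40929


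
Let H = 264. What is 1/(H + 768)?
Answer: 1/1032 ≈ 0.00096899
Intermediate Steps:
1/(H + 768) = 1/(264 + 768) = 1/1032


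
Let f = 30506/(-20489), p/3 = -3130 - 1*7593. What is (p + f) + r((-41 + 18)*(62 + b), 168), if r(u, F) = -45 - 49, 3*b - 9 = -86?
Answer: -94438159/2927 ≈ -32265.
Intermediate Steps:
b = -77/3 (b = 3 + (⅓)*(-86) = 3 - 86/3 = -77/3 ≈ -25.667)
r(u, F) = -94
p = -32169 (p = 3*(-3130 - 1*7593) = 3*(-3130 - 7593) = 3*(-10723) = -32169)
f = -4358/2927 (f = 30506*(-1/20489) = -4358/2927 ≈ -1.4889)
(p + f) + r((-41 + 18)*(62 + b), 168) = (-32169 - 4358/2927) - 94 = -94163021/2927 - 94 = -94438159/2927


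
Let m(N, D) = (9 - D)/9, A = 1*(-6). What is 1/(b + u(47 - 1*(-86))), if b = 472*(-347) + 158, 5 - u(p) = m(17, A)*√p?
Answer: -1472589/240946481444 + 15*√133/240946481444 ≈ -6.1110e-6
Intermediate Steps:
A = -6
m(N, D) = 1 - D/9 (m(N, D) = (9 - D)*(⅑) = 1 - D/9)
u(p) = 5 - 5*√p/3 (u(p) = 5 - (1 - ⅑*(-6))*√p = 5 - (1 + ⅔)*√p = 5 - 5*√p/3)
b = -163626 (b = -163784 + 158 = -163626)
1/(b + u(47 - 1*(-86))) = 1/(-163626 + (5 - 5*√(47 - 1*(-86))/3)) = 1/(-163626 + (5 - 5*√(47 + 86)/3)) = 1/(-163626 + (5 - 5*√133/3)) = 1/(-163621 - 5*√133/3)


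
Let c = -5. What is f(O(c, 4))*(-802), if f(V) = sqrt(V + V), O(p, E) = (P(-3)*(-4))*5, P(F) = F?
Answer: -1604*sqrt(30) ≈ -8785.5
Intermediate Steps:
O(p, E) = 60 (O(p, E) = -3*(-4)*5 = 12*5 = 60)
f(V) = sqrt(2)*sqrt(V) (f(V) = sqrt(2*V) = sqrt(2)*sqrt(V))
f(O(c, 4))*(-802) = (sqrt(2)*sqrt(60))*(-802) = (sqrt(2)*(2*sqrt(15)))*(-802) = (2*sqrt(30))*(-802) = -1604*sqrt(30)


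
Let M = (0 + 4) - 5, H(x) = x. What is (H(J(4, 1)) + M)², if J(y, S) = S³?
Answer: 0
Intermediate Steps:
M = -1 (M = 4 - 5 = -1)
(H(J(4, 1)) + M)² = (1³ - 1)² = (1 - 1)² = 0² = 0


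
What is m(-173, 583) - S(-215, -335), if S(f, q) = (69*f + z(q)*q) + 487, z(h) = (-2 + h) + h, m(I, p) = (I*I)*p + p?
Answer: 17238418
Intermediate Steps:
m(I, p) = p + p*I² (m(I, p) = I²*p + p = p*I² + p = p + p*I²)
z(h) = -2 + 2*h
S(f, q) = 487 + 69*f + q*(-2 + 2*q) (S(f, q) = (69*f + (-2 + 2*q)*q) + 487 = (69*f + q*(-2 + 2*q)) + 487 = 487 + 69*f + q*(-2 + 2*q))
m(-173, 583) - S(-215, -335) = 583*(1 + (-173)²) - (487 + 69*(-215) + 2*(-335)*(-1 - 335)) = 583*(1 + 29929) - (487 - 14835 + 2*(-335)*(-336)) = 583*29930 - (487 - 14835 + 225120) = 17449190 - 1*210772 = 17449190 - 210772 = 17238418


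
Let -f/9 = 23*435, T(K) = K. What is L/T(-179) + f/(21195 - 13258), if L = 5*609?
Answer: -40286220/1420723 ≈ -28.356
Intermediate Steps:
L = 3045
f = -90045 (f = -207*435 = -9*10005 = -90045)
L/T(-179) + f/(21195 - 13258) = 3045/(-179) - 90045/(21195 - 13258) = 3045*(-1/179) - 90045/7937 = -3045/179 - 90045*1/7937 = -3045/179 - 90045/7937 = -40286220/1420723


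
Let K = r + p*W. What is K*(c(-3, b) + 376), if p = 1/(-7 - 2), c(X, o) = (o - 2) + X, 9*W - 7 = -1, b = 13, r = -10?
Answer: -34816/9 ≈ -3868.4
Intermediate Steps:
W = 2/3 (W = 7/9 + (1/9)*(-1) = 7/9 - 1/9 = 2/3 ≈ 0.66667)
c(X, o) = -2 + X + o (c(X, o) = (-2 + o) + X = -2 + X + o)
p = -1/9 (p = 1/(-9) = -1/9 ≈ -0.11111)
K = -272/27 (K = -10 - 1/9*2/3 = -10 - 2/27 = -272/27 ≈ -10.074)
K*(c(-3, b) + 376) = -272*((-2 - 3 + 13) + 376)/27 = -272*(8 + 376)/27 = -272/27*384 = -34816/9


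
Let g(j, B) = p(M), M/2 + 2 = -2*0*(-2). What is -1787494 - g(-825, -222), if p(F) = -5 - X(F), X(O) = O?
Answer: -1787493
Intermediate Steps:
M = -4 (M = -4 + 2*(-2*0*(-2)) = -4 + 2*(0*(-2)) = -4 + 2*0 = -4 + 0 = -4)
p(F) = -5 - F
g(j, B) = -1 (g(j, B) = -5 - 1*(-4) = -5 + 4 = -1)
-1787494 - g(-825, -222) = -1787494 - 1*(-1) = -1787494 + 1 = -1787493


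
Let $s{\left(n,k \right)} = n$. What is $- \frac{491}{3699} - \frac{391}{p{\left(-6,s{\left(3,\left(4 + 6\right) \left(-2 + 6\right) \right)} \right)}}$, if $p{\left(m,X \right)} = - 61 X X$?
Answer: $\frac{130750}{225639} \approx 0.57947$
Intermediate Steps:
$p{\left(m,X \right)} = - 61 X^{2}$
$- \frac{491}{3699} - \frac{391}{p{\left(-6,s{\left(3,\left(4 + 6\right) \left(-2 + 6\right) \right)} \right)}} = - \frac{491}{3699} - \frac{391}{\left(-61\right) 3^{2}} = \left(-491\right) \frac{1}{3699} - \frac{391}{\left(-61\right) 9} = - \frac{491}{3699} - \frac{391}{-549} = - \frac{491}{3699} - - \frac{391}{549} = - \frac{491}{3699} + \frac{391}{549} = \frac{130750}{225639}$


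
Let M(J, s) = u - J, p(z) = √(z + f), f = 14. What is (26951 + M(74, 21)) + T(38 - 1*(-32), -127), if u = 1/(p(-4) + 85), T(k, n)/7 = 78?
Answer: 39571406/1443 - √10/7215 ≈ 27423.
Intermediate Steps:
T(k, n) = 546 (T(k, n) = 7*78 = 546)
p(z) = √(14 + z) (p(z) = √(z + 14) = √(14 + z))
u = 1/(85 + √10) (u = 1/(√(14 - 4) + 85) = 1/(√10 + 85) = 1/(85 + √10) ≈ 0.011343)
M(J, s) = 17/1443 - J - √10/7215 (M(J, s) = (17/1443 - √10/7215) - J = 17/1443 - J - √10/7215)
(26951 + M(74, 21)) + T(38 - 1*(-32), -127) = (26951 + (17/1443 - 1*74 - √10/7215)) + 546 = (26951 + (17/1443 - 74 - √10/7215)) + 546 = (26951 + (-106765/1443 - √10/7215)) + 546 = (38783528/1443 - √10/7215) + 546 = 39571406/1443 - √10/7215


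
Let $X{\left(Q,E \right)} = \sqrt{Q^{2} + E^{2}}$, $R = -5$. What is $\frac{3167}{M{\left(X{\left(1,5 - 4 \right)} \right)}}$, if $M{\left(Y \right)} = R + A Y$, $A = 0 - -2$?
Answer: $- \frac{15835}{17} - \frac{6334 \sqrt{2}}{17} \approx -1458.4$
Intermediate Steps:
$X{\left(Q,E \right)} = \sqrt{E^{2} + Q^{2}}$
$A = 2$ ($A = 0 + 2 = 2$)
$M{\left(Y \right)} = -5 + 2 Y$
$\frac{3167}{M{\left(X{\left(1,5 - 4 \right)} \right)}} = \frac{3167}{-5 + 2 \sqrt{\left(5 - 4\right)^{2} + 1^{2}}} = \frac{3167}{-5 + 2 \sqrt{\left(5 - 4\right)^{2} + 1}} = \frac{3167}{-5 + 2 \sqrt{1^{2} + 1}} = \frac{3167}{-5 + 2 \sqrt{1 + 1}} = \frac{3167}{-5 + 2 \sqrt{2}}$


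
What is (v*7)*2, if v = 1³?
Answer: 14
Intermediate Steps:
v = 1
(v*7)*2 = (1*7)*2 = 7*2 = 14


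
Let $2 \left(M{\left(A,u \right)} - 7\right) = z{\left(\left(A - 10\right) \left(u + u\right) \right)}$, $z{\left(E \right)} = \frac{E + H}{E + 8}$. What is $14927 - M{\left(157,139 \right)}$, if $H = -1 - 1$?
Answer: $\frac{304909824}{20437} \approx 14920.0$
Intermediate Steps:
$H = -2$
$z{\left(E \right)} = \frac{-2 + E}{8 + E}$ ($z{\left(E \right)} = \frac{E - 2}{E + 8} = \frac{-2 + E}{8 + E}$)
$M{\left(A,u \right)} = 7 + \frac{-2 + 2 u \left(-10 + A\right)}{2 \left(8 + 2 u \left(-10 + A\right)\right)}$ ($M{\left(A,u \right)} = 7 + \frac{\frac{1}{8 + \left(A - 10\right) \left(u + u\right)} \left(-2 + \left(A - 10\right) \left(u + u\right)\right)}{2} = 7 + \frac{\frac{1}{8 + \left(-10 + A\right) 2 u} \left(-2 + \left(-10 + A\right) 2 u\right)}{2} = 7 + \frac{\frac{1}{8 + 2 u \left(-10 + A\right)} \left(-2 + 2 u \left(-10 + A\right)\right)}{2} = 7 + \frac{-2 + 2 u \left(-10 + A\right)}{2 \left(8 + 2 u \left(-10 + A\right)\right)}$)
$14927 - M{\left(157,139 \right)} = 14927 - \frac{5 \left(11 + 3 \cdot 139 \left(-10 + 157\right)\right)}{2 \left(4 + 139 \left(-10 + 157\right)\right)} = 14927 - \frac{5 \left(11 + 3 \cdot 139 \cdot 147\right)}{2 \left(4 + 139 \cdot 147\right)} = 14927 - \frac{5 \left(11 + 61299\right)}{2 \left(4 + 20433\right)} = 14927 - \frac{5}{2} \cdot \frac{1}{20437} \cdot 61310 = 14927 - \frac{153275}{20437} = \frac{304909824}{20437}$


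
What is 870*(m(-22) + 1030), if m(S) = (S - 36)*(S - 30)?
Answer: 3520020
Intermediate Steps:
m(S) = (-36 + S)*(-30 + S)
870*(m(-22) + 1030) = 870*((1080 + (-22)² - 66*(-22)) + 1030) = 870*((1080 + 484 + 1452) + 1030) = 870*(3016 + 1030) = 870*4046 = 3520020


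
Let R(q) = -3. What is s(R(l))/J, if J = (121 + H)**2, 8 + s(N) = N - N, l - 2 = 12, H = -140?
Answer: -8/361 ≈ -0.022161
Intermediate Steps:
l = 14 (l = 2 + 12 = 14)
s(N) = -8 (s(N) = -8 + (N - N) = -8 + 0 = -8)
J = 361 (J = (121 - 140)**2 = (-19)**2 = 361)
s(R(l))/J = -8/361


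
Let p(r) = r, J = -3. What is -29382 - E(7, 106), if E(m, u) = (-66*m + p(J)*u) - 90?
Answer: -28512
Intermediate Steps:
E(m, u) = -90 - 66*m - 3*u (E(m, u) = (-66*m - 3*u) - 90 = -90 - 66*m - 3*u)
-29382 - E(7, 106) = -29382 - (-90 - 66*7 - 3*106) = -29382 - (-90 - 462 - 318) = -29382 - 1*(-870) = -29382 + 870 = -28512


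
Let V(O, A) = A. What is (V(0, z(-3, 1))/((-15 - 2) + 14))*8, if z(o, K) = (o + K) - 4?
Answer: 16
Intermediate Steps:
z(o, K) = -4 + K + o (z(o, K) = (K + o) - 4 = -4 + K + o)
(V(0, z(-3, 1))/((-15 - 2) + 14))*8 = ((-4 + 1 - 3)/((-15 - 2) + 14))*8 = -6/(-17 + 14)*8 = -6/(-3)*8 = -6*(-1/3)*8 = 2*8 = 16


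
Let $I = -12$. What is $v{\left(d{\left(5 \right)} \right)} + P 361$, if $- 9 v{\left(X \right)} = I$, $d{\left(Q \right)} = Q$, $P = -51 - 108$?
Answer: $- \frac{172193}{3} \approx -57398.0$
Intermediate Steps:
$P = -159$
$v{\left(X \right)} = \frac{4}{3}$ ($v{\left(X \right)} = \left(- \frac{1}{9}\right) \left(-12\right) = \frac{4}{3}$)
$v{\left(d{\left(5 \right)} \right)} + P 361 = \frac{4}{3} - 57399 = - \frac{172193}{3}$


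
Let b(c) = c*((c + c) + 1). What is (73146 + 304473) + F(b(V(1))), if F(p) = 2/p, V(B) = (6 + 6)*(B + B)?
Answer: 222039973/588 ≈ 3.7762e+5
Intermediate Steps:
V(B) = 24*B (V(B) = 12*(2*B) = 24*B)
b(c) = c*(1 + 2*c) (b(c) = c*(2*c + 1) = c*(1 + 2*c))
(73146 + 304473) + F(b(V(1))) = (73146 + 304473) + 2/(((24*1)*(1 + 2*(24*1)))) = 377619 + 2/((24*(1 + 2*24))) = 377619 + 2/((24*(1 + 48))) = 377619 + 2/((24*49)) = 377619 + 2/1176 = 377619 + 2*(1/1176) = 377619 + 1/588 = 222039973/588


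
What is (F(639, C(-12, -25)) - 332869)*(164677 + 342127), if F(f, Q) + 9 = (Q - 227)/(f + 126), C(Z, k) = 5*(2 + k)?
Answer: -843520642416/5 ≈ -1.6870e+11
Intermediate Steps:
C(Z, k) = 10 + 5*k
F(f, Q) = -9 + (-227 + Q)/(126 + f) (F(f, Q) = -9 + (Q - 227)/(f + 126) = -9 + (-227 + Q)/(126 + f))
(F(639, C(-12, -25)) - 332869)*(164677 + 342127) = ((-1361 + (10 + 5*(-25)) - 9*639)/(126 + 639) - 332869)*(164677 + 342127) = ((-1361 + (10 - 125) - 5751)/765 - 332869)*506804 = ((-1361 - 115 - 5751)/765 - 332869)*506804 = ((1/765)*(-7227) - 332869)*506804 = (-803/85 - 332869)*506804 = -28294668/85*506804 = -843520642416/5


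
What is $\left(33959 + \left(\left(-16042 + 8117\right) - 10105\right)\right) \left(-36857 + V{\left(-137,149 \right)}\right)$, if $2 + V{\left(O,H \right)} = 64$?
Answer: $-586107555$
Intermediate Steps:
$V{\left(O,H \right)} = 62$ ($V{\left(O,H \right)} = -2 + 64 = 62$)
$\left(33959 + \left(\left(-16042 + 8117\right) - 10105\right)\right) \left(-36857 + V{\left(-137,149 \right)}\right) = \left(33959 + \left(\left(-16042 + 8117\right) - 10105\right)\right) \left(-36857 + 62\right) = \left(33959 - 18030\right) \left(-36795\right) = 15929 \left(-36795\right) = -586107555$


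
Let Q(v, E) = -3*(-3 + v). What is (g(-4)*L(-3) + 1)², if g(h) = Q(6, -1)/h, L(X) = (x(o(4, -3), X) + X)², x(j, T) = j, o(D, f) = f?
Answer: 6724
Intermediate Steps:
Q(v, E) = 9 - 3*v
L(X) = (-3 + X)²
g(h) = -9/h (g(h) = (9 - 3*6)/h = (9 - 18)/h = -9/h)
(g(-4)*L(-3) + 1)² = ((-9/(-4))*(-3 - 3)² + 1)² = (-9*(-¼)*(-6)² + 1)² = ((9/4)*36 + 1)² = (81 + 1)² = 82² = 6724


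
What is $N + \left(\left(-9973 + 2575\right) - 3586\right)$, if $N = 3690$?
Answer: $-7294$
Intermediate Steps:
$N + \left(\left(-9973 + 2575\right) - 3586\right) = 3690 + \left(\left(-9973 + 2575\right) - 3586\right) = 3690 - 10984 = -7294$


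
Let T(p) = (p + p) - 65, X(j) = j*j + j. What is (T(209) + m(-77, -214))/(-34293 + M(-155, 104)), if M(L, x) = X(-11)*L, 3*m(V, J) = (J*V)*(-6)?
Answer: 32603/51343 ≈ 0.63500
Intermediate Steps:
X(j) = j + j² (X(j) = j² + j = j + j²)
m(V, J) = -2*J*V (m(V, J) = ((J*V)*(-6))/3 = (-6*J*V)/3 = -2*J*V)
T(p) = -65 + 2*p (T(p) = 2*p - 65 = -65 + 2*p)
M(L, x) = 110*L (M(L, x) = (-11*(1 - 11))*L = (-11*(-10))*L = 110*L)
(T(209) + m(-77, -214))/(-34293 + M(-155, 104)) = ((-65 + 2*209) - 2*(-214)*(-77))/(-34293 + 110*(-155)) = ((-65 + 418) - 32956)/(-34293 - 17050) = (353 - 32956)/(-51343) = -32603*(-1/51343) = 32603/51343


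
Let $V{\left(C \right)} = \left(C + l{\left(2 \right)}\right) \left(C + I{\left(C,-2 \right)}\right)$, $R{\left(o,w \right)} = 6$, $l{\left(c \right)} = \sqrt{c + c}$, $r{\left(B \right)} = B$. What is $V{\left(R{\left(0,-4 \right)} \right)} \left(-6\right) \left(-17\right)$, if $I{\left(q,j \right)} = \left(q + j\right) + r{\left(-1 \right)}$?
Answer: $7344$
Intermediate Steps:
$l{\left(c \right)} = \sqrt{2} \sqrt{c}$ ($l{\left(c \right)} = \sqrt{2 c} = \sqrt{2} \sqrt{c}$)
$I{\left(q,j \right)} = -1 + j + q$ ($I{\left(q,j \right)} = \left(q + j\right) - 1 = \left(j + q\right) - 1 = -1 + j + q$)
$V{\left(C \right)} = \left(-3 + 2 C\right) \left(2 + C\right)$ ($V{\left(C \right)} = \left(C + \sqrt{2} \sqrt{2}\right) \left(C - \left(3 - C\right)\right) = \left(C + 2\right) \left(C + \left(-3 + C\right)\right) = \left(2 + C\right) \left(-3 + 2 C\right) = \left(-3 + 2 C\right) \left(2 + C\right)$)
$V{\left(R{\left(0,-4 \right)} \right)} \left(-6\right) \left(-17\right) = \left(-6 + 6 + 2 \cdot 6^{2}\right) \left(-6\right) \left(-17\right) = \left(-6 + 6 + 2 \cdot 36\right) \left(-6\right) \left(-17\right) = \left(-6 + 6 + 72\right) \left(-6\right) \left(-17\right) = 72 \left(-6\right) \left(-17\right) = \left(-432\right) \left(-17\right) = 7344$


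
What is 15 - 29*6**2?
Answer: -1029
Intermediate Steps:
15 - 29*6**2 = 15 - 29*36 = 15 - 1044 = -1029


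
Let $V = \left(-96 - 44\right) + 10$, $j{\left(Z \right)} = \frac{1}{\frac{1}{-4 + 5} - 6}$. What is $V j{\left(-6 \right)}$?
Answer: $26$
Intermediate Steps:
$j{\left(Z \right)} = - \frac{1}{5}$ ($j{\left(Z \right)} = \frac{1}{1^{-1} - 6} = \frac{1}{1 - 6} = \frac{1}{-5} = - \frac{1}{5}$)
$V = -130$ ($V = -140 + 10 = -130$)
$V j{\left(-6 \right)} = \left(-130\right) \left(- \frac{1}{5}\right) = 26$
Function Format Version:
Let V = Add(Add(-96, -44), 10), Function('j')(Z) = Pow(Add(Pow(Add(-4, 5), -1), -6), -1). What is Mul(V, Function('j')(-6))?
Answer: 26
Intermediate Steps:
Function('j')(Z) = Rational(-1, 5) (Function('j')(Z) = Pow(Add(Pow(1, -1), -6), -1) = Pow(Add(1, -6), -1) = Pow(-5, -1) = Rational(-1, 5))
V = -130 (V = Add(-140, 10) = -130)
Mul(V, Function('j')(-6)) = Mul(-130, Rational(-1, 5)) = 26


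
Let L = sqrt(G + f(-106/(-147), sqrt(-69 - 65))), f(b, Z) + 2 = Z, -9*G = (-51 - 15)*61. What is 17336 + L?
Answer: 17336 + sqrt(4008 + 9*I*sqrt(134))/3 ≈ 17357.0 + 0.27425*I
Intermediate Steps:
G = 1342/3 (G = -(-51 - 15)*61/9 = -(-22)*61/3 = -1/9*(-4026) = 1342/3 ≈ 447.33)
f(b, Z) = -2 + Z
L = sqrt(1336/3 + I*sqrt(134)) (L = sqrt(1342/3 + (-2 + sqrt(-69 - 65))) = sqrt(1342/3 + (-2 + sqrt(-134))) = sqrt(1342/3 + (-2 + I*sqrt(134))) = sqrt(1336/3 + I*sqrt(134)) ≈ 21.105 + 0.2742*I)
17336 + L = 17336 + sqrt(4008 + 9*I*sqrt(134))/3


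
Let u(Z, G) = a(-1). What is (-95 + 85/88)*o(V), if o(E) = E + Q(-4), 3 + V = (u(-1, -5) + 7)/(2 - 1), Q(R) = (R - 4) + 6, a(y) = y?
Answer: -8275/88 ≈ -94.034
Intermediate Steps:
Q(R) = 2 + R (Q(R) = (-4 + R) + 6 = 2 + R)
u(Z, G) = -1
V = 3 (V = -3 + (-1 + 7)/(2 - 1) = -3 + 6/1 = -3 + 6*1 = -3 + 6 = 3)
o(E) = -2 + E (o(E) = E + (2 - 4) = E - 2 = -2 + E)
(-95 + 85/88)*o(V) = (-95 + 85/88)*(-2 + 3) = (-95 + 85*(1/88))*1 = (-95 + 85/88)*1 = -8275/88*1 = -8275/88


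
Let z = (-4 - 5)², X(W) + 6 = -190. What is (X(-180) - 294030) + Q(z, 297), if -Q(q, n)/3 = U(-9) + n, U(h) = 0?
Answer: -295117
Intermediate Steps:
X(W) = -196 (X(W) = -6 - 190 = -196)
z = 81 (z = (-9)² = 81)
Q(q, n) = -3*n (Q(q, n) = -3*(0 + n) = -3*n)
(X(-180) - 294030) + Q(z, 297) = (-196 - 294030) - 3*297 = -294226 - 891 = -295117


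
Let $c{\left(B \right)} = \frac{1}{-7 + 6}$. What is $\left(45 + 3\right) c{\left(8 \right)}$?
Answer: $-48$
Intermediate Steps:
$c{\left(B \right)} = -1$ ($c{\left(B \right)} = \frac{1}{-1} = -1$)
$\left(45 + 3\right) c{\left(8 \right)} = \left(45 + 3\right) \left(-1\right) = 48 \left(-1\right) = -48$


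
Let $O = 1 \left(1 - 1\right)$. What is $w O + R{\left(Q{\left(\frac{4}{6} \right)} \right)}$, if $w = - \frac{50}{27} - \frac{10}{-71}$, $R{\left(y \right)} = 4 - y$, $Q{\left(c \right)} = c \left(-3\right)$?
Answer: $6$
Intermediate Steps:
$Q{\left(c \right)} = - 3 c$
$O = 0$ ($O = 1 \cdot 0 = 0$)
$w = - \frac{3280}{1917}$ ($w = \left(-50\right) \frac{1}{27} - - \frac{10}{71} = - \frac{50}{27} + \frac{10}{71} = - \frac{3280}{1917} \approx -1.711$)
$w O + R{\left(Q{\left(\frac{4}{6} \right)} \right)} = \left(- \frac{3280}{1917}\right) 0 + \left(4 - - 3 \cdot \frac{4}{6}\right) = 0 + \left(4 - - 3 \cdot 4 \cdot \frac{1}{6}\right) = 0 + \left(4 - \left(-3\right) \frac{2}{3}\right) = 0 + \left(4 - -2\right) = 0 + \left(4 + 2\right) = 0 + 6 = 6$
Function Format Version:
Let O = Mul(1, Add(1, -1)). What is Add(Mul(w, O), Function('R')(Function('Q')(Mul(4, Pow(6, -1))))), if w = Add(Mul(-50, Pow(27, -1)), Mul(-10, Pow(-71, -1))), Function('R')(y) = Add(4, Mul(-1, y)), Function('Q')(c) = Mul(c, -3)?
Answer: 6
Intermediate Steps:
Function('Q')(c) = Mul(-3, c)
O = 0 (O = Mul(1, 0) = 0)
w = Rational(-3280, 1917) (w = Add(Mul(-50, Rational(1, 27)), Mul(-10, Rational(-1, 71))) = Add(Rational(-50, 27), Rational(10, 71)) = Rational(-3280, 1917) ≈ -1.7110)
Add(Mul(w, O), Function('R')(Function('Q')(Mul(4, Pow(6, -1))))) = Add(Mul(Rational(-3280, 1917), 0), Add(4, Mul(-1, Mul(-3, Mul(4, Pow(6, -1)))))) = Add(0, Add(4, Mul(-1, Mul(-3, Mul(4, Rational(1, 6)))))) = Add(0, Add(4, Mul(-1, Mul(-3, Rational(2, 3))))) = Add(0, Add(4, Mul(-1, -2))) = Add(0, Add(4, 2)) = Add(0, 6) = 6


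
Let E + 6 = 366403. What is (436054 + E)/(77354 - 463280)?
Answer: -802451/385926 ≈ -2.0793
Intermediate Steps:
E = 366397 (E = -6 + 366403 = 366397)
(436054 + E)/(77354 - 463280) = (436054 + 366397)/(77354 - 463280) = 802451/(-385926) = 802451*(-1/385926) = -802451/385926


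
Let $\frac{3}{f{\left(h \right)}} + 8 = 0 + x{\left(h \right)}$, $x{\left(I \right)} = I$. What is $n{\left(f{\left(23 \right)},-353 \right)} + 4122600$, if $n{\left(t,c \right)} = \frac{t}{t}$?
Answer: $4122601$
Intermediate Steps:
$f{\left(h \right)} = \frac{3}{-8 + h}$ ($f{\left(h \right)} = \frac{3}{-8 + \left(0 + h\right)} = \frac{3}{-8 + h}$)
$n{\left(t,c \right)} = 1$
$n{\left(f{\left(23 \right)},-353 \right)} + 4122600 = 1 + 4122600 = 4122601$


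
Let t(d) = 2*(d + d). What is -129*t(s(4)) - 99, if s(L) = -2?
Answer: 933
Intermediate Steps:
t(d) = 4*d (t(d) = 2*(2*d) = 4*d)
-129*t(s(4)) - 99 = -516*(-2) - 99 = -129*(-8) - 99 = 1032 - 99 = 933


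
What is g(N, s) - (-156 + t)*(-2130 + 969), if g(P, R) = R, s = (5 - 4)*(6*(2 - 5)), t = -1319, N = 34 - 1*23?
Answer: -1712493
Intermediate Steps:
N = 11 (N = 34 - 23 = 11)
s = -18 (s = 1*(6*(-3)) = 1*(-18) = -18)
g(N, s) - (-156 + t)*(-2130 + 969) = -18 - (-156 - 1319)*(-2130 + 969) = -18 - (-1475)*(-1161) = -18 - 1*1712475 = -18 - 1712475 = -1712493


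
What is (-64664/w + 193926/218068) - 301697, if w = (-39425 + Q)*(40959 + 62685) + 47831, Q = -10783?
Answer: -171176740341417457359/567381329333114 ≈ -3.0170e+5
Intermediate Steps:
w = -5203710121 (w = (-39425 - 10783)*(40959 + 62685) + 47831 = -50208*103644 + 47831 = -5203757952 + 47831 = -5203710121)
(-64664/w + 193926/218068) - 301697 = (-64664/(-5203710121) + 193926/218068) - 301697 = (-64664*(-1/5203710121) + 193926*(1/218068)) - 301697 = (64664/5203710121 + 96963/109034) - 301697 = 504574395037099/567381329333114 - 301697 = -171176740341417457359/567381329333114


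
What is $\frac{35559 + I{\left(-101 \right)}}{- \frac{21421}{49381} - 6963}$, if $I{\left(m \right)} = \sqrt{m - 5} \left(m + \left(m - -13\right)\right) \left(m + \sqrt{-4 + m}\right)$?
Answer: $- \frac{1755938979}{343861324} - \frac{9333009 i \sqrt{106} \left(101 - i \sqrt{105}\right)}{343861324} \approx -7.97 - 28.224 i$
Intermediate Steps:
$I{\left(m \right)} = \sqrt{-5 + m} \left(13 + 2 m\right) \left(m + \sqrt{-4 + m}\right)$ ($I{\left(m \right)} = \sqrt{-5 + m} \left(m + \left(m + 13\right)\right) \left(m + \sqrt{-4 + m}\right) = \sqrt{-5 + m} \left(m + \left(13 + m\right)\right) \left(m + \sqrt{-4 + m}\right) = \sqrt{-5 + m} \left(13 + 2 m\right) \left(m + \sqrt{-4 + m}\right)$)
$\frac{35559 + I{\left(-101 \right)}}{- \frac{21421}{49381} - 6963} = \frac{35559 + \sqrt{-5 - 101} \left(2 \left(-101\right)^{2} + 13 \left(-101\right) + 13 \sqrt{-4 - 101} + 2 \left(-101\right) \sqrt{-4 - 101}\right)}{- \frac{21421}{49381} - 6963} = \frac{35559 + \sqrt{-106} \left(2 \cdot 10201 - 1313 + 13 \sqrt{-105} + 2 \left(-101\right) \sqrt{-105}\right)}{\left(-21421\right) \frac{1}{49381} - 6963} = \frac{35559 + i \sqrt{106} \left(20402 - 1313 + 13 i \sqrt{105} + 2 \left(-101\right) i \sqrt{105}\right)}{- \frac{21421}{49381} - 6963} = \frac{35559 + i \sqrt{106} \left(20402 - 1313 + 13 i \sqrt{105} - 202 i \sqrt{105}\right)}{- \frac{343861324}{49381}} = \left(35559 + i \sqrt{106} \left(19089 - 189 i \sqrt{105}\right)\right) \left(- \frac{49381}{343861324}\right) = - \frac{1755938979}{343861324} - \frac{49381 i \sqrt{106} \left(19089 - 189 i \sqrt{105}\right)}{343861324}$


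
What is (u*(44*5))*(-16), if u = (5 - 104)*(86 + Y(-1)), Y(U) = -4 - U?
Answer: 28923840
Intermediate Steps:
u = -8217 (u = (5 - 104)*(86 + (-4 - 1*(-1))) = -99*(86 + (-4 + 1)) = -99*(86 - 3) = -99*83 = -8217)
(u*(44*5))*(-16) = -361548*5*(-16) = -8217*220*(-16) = -1807740*(-16) = 28923840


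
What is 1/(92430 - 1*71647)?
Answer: 1/20783 ≈ 4.8116e-5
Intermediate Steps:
1/(92430 - 1*71647) = 1/(92430 - 71647) = 1/20783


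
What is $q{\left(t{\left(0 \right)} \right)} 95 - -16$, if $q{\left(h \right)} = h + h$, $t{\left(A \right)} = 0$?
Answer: $16$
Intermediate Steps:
$q{\left(h \right)} = 2 h$
$q{\left(t{\left(0 \right)} \right)} 95 - -16 = 2 \cdot 0 \cdot 95 - -16 = 0 \cdot 95 + 16 = 0 + 16 = 16$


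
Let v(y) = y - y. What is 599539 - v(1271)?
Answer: 599539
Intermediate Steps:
v(y) = 0
599539 - v(1271) = 599539 - 1*0 = 599539 + 0 = 599539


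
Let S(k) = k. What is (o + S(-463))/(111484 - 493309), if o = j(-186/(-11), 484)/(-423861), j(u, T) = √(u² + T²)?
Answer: 463/381825 + 2*√7094893/1780247989575 ≈ 0.0012126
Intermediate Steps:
j(u, T) = √(T² + u²)
o = -2*√7094893/4662471 (o = √(484² + (-186/(-11))²)/(-423861) = √(234256 + (-186*(-1/11))²)*(-1/423861) = √(234256 + (186/11)²)*(-1/423861) = √(234256 + 34596/121)*(-1/423861) = √(28379572/121)*(-1/423861) = (2*√7094893/11)*(-1/423861) = -2*√7094893/4662471 ≈ -0.0011426)
(o + S(-463))/(111484 - 493309) = (-2*√7094893/4662471 - 463)/(111484 - 493309) = (-463 - 2*√7094893/4662471)/(-381825) = (-463 - 2*√7094893/4662471)*(-1/381825) = 463/381825 + 2*√7094893/1780247989575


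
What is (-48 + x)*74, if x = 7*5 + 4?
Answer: -666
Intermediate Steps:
x = 39 (x = 35 + 4 = 39)
(-48 + x)*74 = (-48 + 39)*74 = -9*74 = -666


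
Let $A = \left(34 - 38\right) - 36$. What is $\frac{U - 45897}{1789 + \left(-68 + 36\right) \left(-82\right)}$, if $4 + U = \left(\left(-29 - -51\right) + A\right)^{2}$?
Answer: $- \frac{45577}{4413} \approx -10.328$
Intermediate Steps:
$A = -40$ ($A = -4 - 36 = -40$)
$U = 320$ ($U = -4 + \left(\left(-29 - -51\right) - 40\right)^{2} = -4 + \left(\left(-29 + 51\right) - 40\right)^{2} = -4 + \left(22 - 40\right)^{2} = -4 + \left(-18\right)^{2} = -4 + 324 = 320$)
$\frac{U - 45897}{1789 + \left(-68 + 36\right) \left(-82\right)} = \frac{320 - 45897}{1789 + \left(-68 + 36\right) \left(-82\right)} = - \frac{45577}{1789 - -2624} = - \frac{45577}{1789 + 2624} = - \frac{45577}{4413}$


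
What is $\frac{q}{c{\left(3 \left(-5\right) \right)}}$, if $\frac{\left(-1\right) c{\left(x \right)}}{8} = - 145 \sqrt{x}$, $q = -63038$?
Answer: $\frac{31519 i \sqrt{15}}{8700} \approx 14.031 i$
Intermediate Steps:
$c{\left(x \right)} = 1160 \sqrt{x}$ ($c{\left(x \right)} = - 8 \left(- 145 \sqrt{x}\right) = 1160 \sqrt{x}$)
$\frac{q}{c{\left(3 \left(-5\right) \right)}} = - \frac{63038}{1160 \sqrt{3 \left(-5\right)}} = - \frac{63038}{1160 \sqrt{-15}} = - \frac{63038}{1160 i \sqrt{15}} = - 63038 \left(- \frac{i \sqrt{15}}{17400}\right) = \frac{31519 i \sqrt{15}}{8700}$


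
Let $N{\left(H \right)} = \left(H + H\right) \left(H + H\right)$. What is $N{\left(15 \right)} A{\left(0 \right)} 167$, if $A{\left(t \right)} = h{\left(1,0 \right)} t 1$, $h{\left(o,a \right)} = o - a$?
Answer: $0$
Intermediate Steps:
$N{\left(H \right)} = 4 H^{2}$ ($N{\left(H \right)} = 2 H 2 H = 4 H^{2}$)
$A{\left(t \right)} = t$ ($A{\left(t \right)} = \left(1 - 0\right) t 1 = \left(1 + 0\right) t 1 = 1 t 1 = t 1 = t$)
$N{\left(15 \right)} A{\left(0 \right)} 167 = 4 \cdot 15^{2} \cdot 0 \cdot 167 = 4 \cdot 225 \cdot 0 \cdot 167 = 900 \cdot 0 \cdot 167 = 0 \cdot 167 = 0$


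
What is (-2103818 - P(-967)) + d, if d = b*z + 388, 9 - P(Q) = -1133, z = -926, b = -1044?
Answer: -1137828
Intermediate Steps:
P(Q) = 1142 (P(Q) = 9 - 1*(-1133) = 9 + 1133 = 1142)
d = 967132 (d = -1044*(-926) + 388 = 966744 + 388 = 967132)
(-2103818 - P(-967)) + d = (-2103818 - 1*1142) + 967132 = (-2103818 - 1142) + 967132 = -2104960 + 967132 = -1137828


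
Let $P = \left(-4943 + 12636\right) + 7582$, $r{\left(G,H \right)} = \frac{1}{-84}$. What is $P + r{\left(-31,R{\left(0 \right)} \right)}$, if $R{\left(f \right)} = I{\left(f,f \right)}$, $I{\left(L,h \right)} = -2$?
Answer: $\frac{1283099}{84} \approx 15275.0$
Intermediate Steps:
$R{\left(f \right)} = -2$
$r{\left(G,H \right)} = - \frac{1}{84}$
$P = 15275$ ($P = 7693 + 7582 = 15275$)
$P + r{\left(-31,R{\left(0 \right)} \right)} = 15275 - \frac{1}{84} = \frac{1283099}{84}$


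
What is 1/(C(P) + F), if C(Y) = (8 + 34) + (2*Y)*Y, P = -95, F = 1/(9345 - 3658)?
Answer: 5687/102889205 ≈ 5.5273e-5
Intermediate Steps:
F = 1/5687 ≈ 0.00017584
C(Y) = 42 + 2*Y**2
1/(C(P) + F) = 1/((42 + 2*(-95)**2) + 1/5687) = 1/((42 + 2*9025) + 1/5687) = 1/((42 + 18050) + 1/5687) = 1/(18092 + 1/5687) = 1/(102889205/5687) = 5687/102889205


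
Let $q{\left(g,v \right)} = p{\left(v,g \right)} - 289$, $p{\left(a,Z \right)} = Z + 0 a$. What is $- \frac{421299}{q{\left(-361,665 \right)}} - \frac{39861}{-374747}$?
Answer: $\frac{157906446003}{243585550} \approx 648.26$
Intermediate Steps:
$p{\left(a,Z \right)} = Z$ ($p{\left(a,Z \right)} = Z + 0 = Z$)
$q{\left(g,v \right)} = -289 + g$ ($q{\left(g,v \right)} = g - 289 = -289 + g$)
$- \frac{421299}{q{\left(-361,665 \right)}} - \frac{39861}{-374747} = - \frac{421299}{-289 - 361} - \frac{39861}{-374747} = - \frac{421299}{-650} - - \frac{39861}{374747} = \left(-421299\right) \left(- \frac{1}{650}\right) + \frac{39861}{374747} = \frac{421299}{650} + \frac{39861}{374747} = \frac{157906446003}{243585550}$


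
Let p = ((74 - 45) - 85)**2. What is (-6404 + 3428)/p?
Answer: -93/98 ≈ -0.94898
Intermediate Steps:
p = 3136 (p = (29 - 85)**2 = (-56)**2 = 3136)
(-6404 + 3428)/p = (-6404 + 3428)/3136 = -2976*1/3136 = -93/98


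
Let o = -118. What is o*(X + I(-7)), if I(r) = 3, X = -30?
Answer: 3186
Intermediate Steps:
o*(X + I(-7)) = -118*(-30 + 3) = -118*(-27) = 3186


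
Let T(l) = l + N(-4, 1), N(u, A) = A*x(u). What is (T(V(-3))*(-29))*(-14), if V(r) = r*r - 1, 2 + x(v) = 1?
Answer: 2842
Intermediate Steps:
x(v) = -1 (x(v) = -2 + 1 = -1)
V(r) = -1 + r² (V(r) = r² - 1 = -1 + r²)
N(u, A) = -A (N(u, A) = A*(-1) = -A)
T(l) = -1 + l (T(l) = l - 1*1 = l - 1 = -1 + l)
(T(V(-3))*(-29))*(-14) = ((-1 + (-1 + (-3)²))*(-29))*(-14) = ((-1 + (-1 + 9))*(-29))*(-14) = ((-1 + 8)*(-29))*(-14) = (7*(-29))*(-14) = -203*(-14) = 2842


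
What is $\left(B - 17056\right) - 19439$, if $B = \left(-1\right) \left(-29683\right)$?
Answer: $-6812$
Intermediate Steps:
$B = 29683$
$\left(B - 17056\right) - 19439 = \left(29683 - 17056\right) - 19439 = 12627 - 19439 = -6812$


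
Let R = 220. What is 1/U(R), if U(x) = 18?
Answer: 1/18 ≈ 0.055556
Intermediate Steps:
1/U(R) = 1/18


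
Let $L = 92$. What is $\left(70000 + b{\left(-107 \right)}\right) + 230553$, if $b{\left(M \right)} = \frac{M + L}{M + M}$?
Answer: $\frac{64318357}{214} \approx 3.0055 \cdot 10^{5}$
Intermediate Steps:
$b{\left(M \right)} = \frac{92 + M}{2 M}$ ($b{\left(M \right)} = \frac{M + 92}{M + M} = \frac{92 + M}{2 M}$)
$\left(70000 + b{\left(-107 \right)}\right) + 230553 = \left(70000 + \frac{92 - 107}{2 \left(-107\right)}\right) + 230553 = \left(70000 + \frac{1}{2} \left(- \frac{1}{107}\right) \left(-15\right)\right) + 230553 = \left(70000 + \frac{15}{214}\right) + 230553 = \frac{14980015}{214} + 230553 = \frac{64318357}{214}$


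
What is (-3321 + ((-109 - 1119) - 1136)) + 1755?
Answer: -3930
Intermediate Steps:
(-3321 + ((-109 - 1119) - 1136)) + 1755 = (-3321 + (-1228 - 1136)) + 1755 = (-3321 - 2364) + 1755 = -5685 + 1755 = -3930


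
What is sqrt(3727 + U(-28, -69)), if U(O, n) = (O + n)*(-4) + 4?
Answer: sqrt(4119) ≈ 64.179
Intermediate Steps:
U(O, n) = 4 - 4*O - 4*n (U(O, n) = (-4*O - 4*n) + 4 = 4 - 4*O - 4*n)
sqrt(3727 + U(-28, -69)) = sqrt(3727 + (4 - 4*(-28) - 4*(-69))) = sqrt(3727 + (4 + 112 + 276)) = sqrt(3727 + 392) = sqrt(4119)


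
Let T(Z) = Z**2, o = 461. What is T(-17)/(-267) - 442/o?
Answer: -251243/123087 ≈ -2.0412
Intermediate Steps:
T(-17)/(-267) - 442/o = (-17)**2/(-267) - 442/461 = 289*(-1/267) - 442*1/461 = -289/267 - 442/461 = -251243/123087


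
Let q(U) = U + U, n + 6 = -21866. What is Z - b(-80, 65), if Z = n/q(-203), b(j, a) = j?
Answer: 27176/203 ≈ 133.87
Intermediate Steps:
n = -21872 (n = -6 - 21866 = -21872)
q(U) = 2*U
Z = 10936/203 (Z = -21872/(2*(-203)) = -21872/(-406) = -21872*(-1/406) = 10936/203 ≈ 53.872)
Z - b(-80, 65) = 10936/203 - 1*(-80) = 10936/203 + 80 = 27176/203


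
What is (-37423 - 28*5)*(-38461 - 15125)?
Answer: 2012850918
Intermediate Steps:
(-37423 - 28*5)*(-38461 - 15125) = (-37423 - 140)*(-53586) = -37563*(-53586) = 2012850918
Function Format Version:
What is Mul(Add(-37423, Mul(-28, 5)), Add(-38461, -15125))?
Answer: 2012850918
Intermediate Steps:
Mul(Add(-37423, Mul(-28, 5)), Add(-38461, -15125)) = Mul(Add(-37423, -140), -53586) = Mul(-37563, -53586) = 2012850918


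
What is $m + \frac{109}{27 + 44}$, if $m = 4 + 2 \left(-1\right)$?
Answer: $\frac{251}{71} \approx 3.5352$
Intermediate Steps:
$m = 2$ ($m = 4 - 2 = 2$)
$m + \frac{109}{27 + 44} = 2 + \frac{109}{27 + 44} = 2 + \frac{109}{71} = \frac{251}{71}$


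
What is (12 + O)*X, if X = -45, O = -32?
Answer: 900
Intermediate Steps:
(12 + O)*X = (12 - 32)*(-45) = -20*(-45) = 900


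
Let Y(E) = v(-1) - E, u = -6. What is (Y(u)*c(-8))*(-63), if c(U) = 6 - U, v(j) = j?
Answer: -4410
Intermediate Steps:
Y(E) = -1 - E
(Y(u)*c(-8))*(-63) = ((-1 - 1*(-6))*(6 - 1*(-8)))*(-63) = ((-1 + 6)*(6 + 8))*(-63) = (5*14)*(-63) = 70*(-63) = -4410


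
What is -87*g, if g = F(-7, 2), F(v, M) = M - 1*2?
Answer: 0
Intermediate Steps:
F(v, M) = -2 + M (F(v, M) = M - 2 = -2 + M)
g = 0 (g = -2 + 2 = 0)
-87*g = -87*0 = 0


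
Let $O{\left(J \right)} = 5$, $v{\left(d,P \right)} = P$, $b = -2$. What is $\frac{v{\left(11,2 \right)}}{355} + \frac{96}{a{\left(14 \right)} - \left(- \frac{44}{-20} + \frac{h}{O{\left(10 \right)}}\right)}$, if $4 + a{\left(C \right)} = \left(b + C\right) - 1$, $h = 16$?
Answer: $\frac{21302}{355} \approx 60.006$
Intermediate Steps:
$a{\left(C \right)} = -7 + C$ ($a{\left(C \right)} = -4 + \left(\left(-2 + C\right) - 1\right) = -4 + \left(-3 + C\right) = -7 + C$)
$\frac{v{\left(11,2 \right)}}{355} + \frac{96}{a{\left(14 \right)} - \left(- \frac{44}{-20} + \frac{h}{O{\left(10 \right)}}\right)} = \frac{2}{355} + \frac{96}{\left(-7 + 14\right) - \left(- \frac{44}{-20} + \frac{16}{5}\right)} = 2 \cdot \frac{1}{355} + \frac{96}{7 - \left(\left(-44\right) \left(- \frac{1}{20}\right) + 16 \cdot \frac{1}{5}\right)} = \frac{2}{355} + \frac{96}{7 - \left(\frac{11}{5} + \frac{16}{5}\right)} = \frac{2}{355} + \frac{96}{7 - \frac{27}{5}} = \frac{2}{355} + \frac{96}{\frac{8}{5}} = \frac{2}{355} + 96 \cdot \frac{5}{8} = \frac{2}{355} + 60 = \frac{21302}{355}$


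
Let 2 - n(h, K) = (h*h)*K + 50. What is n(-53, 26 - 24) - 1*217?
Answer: -5883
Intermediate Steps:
n(h, K) = -48 - K*h² (n(h, K) = 2 - ((h*h)*K + 50) = 2 - (h²*K + 50) = 2 - (K*h² + 50) = 2 - (50 + K*h²) = 2 + (-50 - K*h²) = -48 - K*h²)
n(-53, 26 - 24) - 1*217 = (-48 - 1*(26 - 24)*(-53)²) - 1*217 = (-48 - 1*2*2809) - 217 = (-48 - 5618) - 217 = -5666 - 217 = -5883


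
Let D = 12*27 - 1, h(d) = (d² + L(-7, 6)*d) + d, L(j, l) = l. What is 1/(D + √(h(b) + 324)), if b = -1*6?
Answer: 323/104011 - √318/104011 ≈ 0.0029340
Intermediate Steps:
b = -6
h(d) = d² + 7*d (h(d) = (d² + 6*d) + d = d² + 7*d)
D = 323 (D = 324 - 1 = 323)
1/(D + √(h(b) + 324)) = 1/(323 + √(-6*(7 - 6) + 324)) = 1/(323 + √(-6*1 + 324)) = 1/(323 + √(-6 + 324)) = 1/(323 + √318)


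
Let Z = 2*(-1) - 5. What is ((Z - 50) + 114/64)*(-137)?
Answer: 242079/32 ≈ 7565.0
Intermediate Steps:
Z = -7 (Z = -2 - 5 = -7)
((Z - 50) + 114/64)*(-137) = ((-7 - 50) + 114/64)*(-137) = (-57 + 114*(1/64))*(-137) = (-57 + 57/32)*(-137) = -1767/32*(-137) = 242079/32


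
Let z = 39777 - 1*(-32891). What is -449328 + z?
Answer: -376660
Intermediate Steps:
z = 72668 (z = 39777 + 32891 = 72668)
-449328 + z = -449328 + 72668 = -376660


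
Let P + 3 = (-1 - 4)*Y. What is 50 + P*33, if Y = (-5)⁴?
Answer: -103174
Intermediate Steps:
Y = 625
P = -3128 (P = -3 + (-1 - 4)*625 = -3 - 5*625 = -3 - 3125 = -3128)
50 + P*33 = 50 - 3128*33 = 50 - 103224 = -103174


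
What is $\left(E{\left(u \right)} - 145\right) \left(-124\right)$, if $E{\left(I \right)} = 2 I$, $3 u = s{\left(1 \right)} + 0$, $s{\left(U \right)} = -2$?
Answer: $\frac{54436}{3} \approx 18145.0$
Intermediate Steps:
$u = - \frac{2}{3}$ ($u = \frac{-2 + 0}{3} = \frac{1}{3} \left(-2\right) = - \frac{2}{3} \approx -0.66667$)
$\left(E{\left(u \right)} - 145\right) \left(-124\right) = \left(2 \left(- \frac{2}{3}\right) - 145\right) \left(-124\right) = \left(- \frac{4}{3} - 145\right) \left(-124\right) = \left(- \frac{439}{3}\right) \left(-124\right) = \frac{54436}{3}$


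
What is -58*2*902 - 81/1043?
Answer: -109131257/1043 ≈ -1.0463e+5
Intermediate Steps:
-58*2*902 - 81/1043 = -116*902 - 81*1/1043 = -104632 - 81/1043 = -109131257/1043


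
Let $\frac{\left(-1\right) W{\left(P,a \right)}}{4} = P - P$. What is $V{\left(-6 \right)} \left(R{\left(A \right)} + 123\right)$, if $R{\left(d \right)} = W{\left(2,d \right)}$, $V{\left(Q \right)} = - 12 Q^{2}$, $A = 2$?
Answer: $-53136$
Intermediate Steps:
$W{\left(P,a \right)} = 0$ ($W{\left(P,a \right)} = - 4 \left(P - P\right) = \left(-4\right) 0 = 0$)
$R{\left(d \right)} = 0$
$V{\left(-6 \right)} \left(R{\left(A \right)} + 123\right) = - 12 \left(-6\right)^{2} \left(0 + 123\right) = \left(-12\right) 36 \cdot 123 = \left(-432\right) 123 = -53136$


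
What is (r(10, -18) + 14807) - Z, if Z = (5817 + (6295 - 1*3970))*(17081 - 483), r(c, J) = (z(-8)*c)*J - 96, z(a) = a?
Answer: -135124765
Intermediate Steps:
r(c, J) = -96 - 8*J*c (r(c, J) = (-8*c)*J - 96 = -8*J*c - 96 = -96 - 8*J*c)
Z = 135140916 (Z = (5817 + (6295 - 3970))*16598 = (5817 + 2325)*16598 = 8142*16598 = 135140916)
(r(10, -18) + 14807) - Z = ((-96 - 8*(-18)*10) + 14807) - 1*135140916 = ((-96 + 1440) + 14807) - 135140916 = (1344 + 14807) - 135140916 = 16151 - 135140916 = -135124765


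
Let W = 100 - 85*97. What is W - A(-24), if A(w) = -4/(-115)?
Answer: -936679/115 ≈ -8145.0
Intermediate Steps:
W = -8145 (W = 100 - 8245 = -8145)
A(w) = 4/115 (A(w) = -4*(-1/115) = 4/115)
W - A(-24) = -8145 - 1*4/115 = -8145 - 4/115 = -936679/115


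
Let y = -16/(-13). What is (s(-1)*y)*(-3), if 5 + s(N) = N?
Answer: 288/13 ≈ 22.154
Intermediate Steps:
s(N) = -5 + N
y = 16/13 (y = -16*(-1/13) = 16/13 ≈ 1.2308)
(s(-1)*y)*(-3) = ((-5 - 1)*(16/13))*(-3) = -6*16/13*(-3) = -96/13*(-3) = 288/13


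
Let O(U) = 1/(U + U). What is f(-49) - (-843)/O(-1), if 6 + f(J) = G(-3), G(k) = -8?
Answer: -1700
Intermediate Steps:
O(U) = 1/(2*U)
f(J) = -14 (f(J) = -6 - 8 = -14)
f(-49) - (-843)/O(-1) = -14 - (-843)/((½)/(-1)) = -14 - (-843)/((½)*(-1)) = -14 - (-843)/(-½) = -14 - (-843)*(-2) = -14 - 1*1686 = -14 - 1686 = -1700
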